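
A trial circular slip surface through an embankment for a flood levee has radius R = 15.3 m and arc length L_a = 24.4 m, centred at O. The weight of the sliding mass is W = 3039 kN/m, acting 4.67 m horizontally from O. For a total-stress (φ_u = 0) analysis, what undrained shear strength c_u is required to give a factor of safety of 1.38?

c_u = 52.5 kPa

FS = c_u·L_a·R / (W·d), so c_u = FS·W·d / (L_a·R).
c_u = 1.38·3039·4.67 / (24.40·15.3) = 19585.1 / 373.32 = 52.46 kPa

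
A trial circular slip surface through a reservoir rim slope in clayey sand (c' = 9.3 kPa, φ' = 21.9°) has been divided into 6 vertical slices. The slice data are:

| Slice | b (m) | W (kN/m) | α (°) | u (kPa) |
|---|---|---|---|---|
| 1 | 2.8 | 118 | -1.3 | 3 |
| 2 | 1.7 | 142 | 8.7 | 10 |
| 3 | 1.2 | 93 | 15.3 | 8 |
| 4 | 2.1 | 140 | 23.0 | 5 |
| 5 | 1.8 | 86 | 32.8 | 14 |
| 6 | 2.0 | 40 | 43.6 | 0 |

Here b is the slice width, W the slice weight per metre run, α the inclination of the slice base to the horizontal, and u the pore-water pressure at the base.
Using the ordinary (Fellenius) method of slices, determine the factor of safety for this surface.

Ordinary method of slices: FS = Σ[c'·Δl_i + (W_i cosα_i − u_i·Δl_i)·tanφ'] / Σ W_i sinα_i, with Δl_i = b_i / cosα_i.
Slice 1: Δl = 2.8/cos(-1.3°) = 2.801 m; N'_1 = 118·cos(-1.3°) − 3·2.801 = 109.6; c'Δl = 26.05; W sinα = -2.7
Slice 2: Δl = 1.7/cos8.7° = 1.720 m; N'_2 = 142·cos8.7° − 10·1.720 = 123.2; c'Δl = 15.99; W sinα = 21.5
Slice 3: Δl = 1.2/cos15.3° = 1.244 m; N'_3 = 93·cos15.3° − 8·1.244 = 79.8; c'Δl = 11.57; W sinα = 24.5
Slice 4: Δl = 2.1/cos23.0° = 2.281 m; N'_4 = 140·cos23.0° − 5·2.281 = 117.5; c'Δl = 21.22; W sinα = 54.7
Slice 5: Δl = 1.8/cos32.8° = 2.141 m; N'_5 = 86·cos32.8° − 14·2.141 = 42.3; c'Δl = 19.92; W sinα = 46.6
Slice 6: Δl = 2.0/cos43.6° = 2.762 m; N'_6 = 40·cos43.6° − 0·2.762 = 29.0; c'Δl = 25.68; W sinα = 27.6
Σc'Δl = 120.4 kN/m; ΣN' = 501.2 kN/m; ΣW sinα = 172.2 kN/m
Resisting = 120.4 + 501.2·tan21.9° = 120.4 + 201.5 = 321.9 kN/m
FS = 321.9 / 172.2 = 1.869

FS = 1.87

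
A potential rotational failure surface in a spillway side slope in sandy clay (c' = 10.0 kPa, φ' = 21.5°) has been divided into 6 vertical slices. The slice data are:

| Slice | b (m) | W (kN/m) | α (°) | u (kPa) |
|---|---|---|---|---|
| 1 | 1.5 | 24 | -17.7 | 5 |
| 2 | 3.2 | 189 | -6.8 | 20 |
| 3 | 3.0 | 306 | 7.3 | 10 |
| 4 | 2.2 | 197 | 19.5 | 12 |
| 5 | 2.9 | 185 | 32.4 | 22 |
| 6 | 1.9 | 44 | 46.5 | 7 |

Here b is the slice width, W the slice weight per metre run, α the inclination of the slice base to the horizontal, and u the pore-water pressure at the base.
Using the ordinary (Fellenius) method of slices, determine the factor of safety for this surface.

Ordinary method of slices: FS = Σ[c'·Δl_i + (W_i cosα_i − u_i·Δl_i)·tanφ'] / Σ W_i sinα_i, with Δl_i = b_i / cosα_i.
Slice 1: Δl = 1.5/cos(-17.7°) = 1.575 m; N'_1 = 24·cos(-17.7°) − 5·1.575 = 15.0; c'Δl = 15.75; W sinα = -7.3
Slice 2: Δl = 3.2/cos(-6.8°) = 3.223 m; N'_2 = 189·cos(-6.8°) − 20·3.223 = 123.2; c'Δl = 32.23; W sinα = -22.4
Slice 3: Δl = 3.0/cos7.3° = 3.025 m; N'_3 = 306·cos7.3° − 10·3.025 = 273.3; c'Δl = 30.25; W sinα = 38.9
Slice 4: Δl = 2.2/cos19.5° = 2.334 m; N'_4 = 197·cos19.5° − 12·2.334 = 157.7; c'Δl = 23.34; W sinα = 65.8
Slice 5: Δl = 2.9/cos32.4° = 3.435 m; N'_5 = 185·cos32.4° − 22·3.435 = 80.6; c'Δl = 34.35; W sinα = 99.1
Slice 6: Δl = 1.9/cos46.5° = 2.760 m; N'_6 = 44·cos46.5° − 7·2.760 = 11.0; c'Δl = 27.60; W sinα = 31.9
Σc'Δl = 163.5 kN/m; ΣN' = 660.8 kN/m; ΣW sinα = 206.0 kN/m
Resisting = 163.5 + 660.8·tan21.5° = 163.5 + 260.3 = 423.8 kN/m
FS = 423.8 / 206.0 = 2.057

FS = 2.06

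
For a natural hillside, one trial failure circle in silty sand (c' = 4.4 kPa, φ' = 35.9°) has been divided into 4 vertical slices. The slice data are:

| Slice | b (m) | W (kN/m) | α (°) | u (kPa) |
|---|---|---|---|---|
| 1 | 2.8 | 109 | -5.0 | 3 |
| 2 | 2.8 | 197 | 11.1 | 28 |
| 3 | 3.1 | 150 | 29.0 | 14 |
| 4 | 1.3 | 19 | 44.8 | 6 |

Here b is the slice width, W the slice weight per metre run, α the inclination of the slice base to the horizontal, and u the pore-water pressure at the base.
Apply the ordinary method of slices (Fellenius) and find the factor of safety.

FS = 2.31

Ordinary method of slices: FS = Σ[c'·Δl_i + (W_i cosα_i − u_i·Δl_i)·tanφ'] / Σ W_i sinα_i, with Δl_i = b_i / cosα_i.
Slice 1: Δl = 2.8/cos(-5.0°) = 2.811 m; N'_1 = 109·cos(-5.0°) − 3·2.811 = 100.2; c'Δl = 12.37; W sinα = -9.5
Slice 2: Δl = 2.8/cos11.1° = 2.853 m; N'_2 = 197·cos11.1° − 28·2.853 = 113.4; c'Δl = 12.55; W sinα = 37.9
Slice 3: Δl = 3.1/cos29.0° = 3.544 m; N'_3 = 150·cos29.0° − 14·3.544 = 81.6; c'Δl = 15.60; W sinα = 72.7
Slice 4: Δl = 1.3/cos44.8° = 1.832 m; N'_4 = 19·cos44.8° − 6·1.832 = 2.5; c'Δl = 8.06; W sinα = 13.4
Σc'Δl = 48.6 kN/m; ΣN' = 297.6 kN/m; ΣW sinα = 114.5 kN/m
Resisting = 48.6 + 297.6·tan35.9° = 48.6 + 215.5 = 264.0 kN/m
FS = 264.0 / 114.5 = 2.305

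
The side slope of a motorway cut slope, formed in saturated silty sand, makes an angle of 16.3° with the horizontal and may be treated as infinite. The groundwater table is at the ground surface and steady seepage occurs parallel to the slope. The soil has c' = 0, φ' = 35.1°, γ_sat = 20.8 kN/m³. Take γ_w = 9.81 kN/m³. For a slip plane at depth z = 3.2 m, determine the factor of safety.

With seepage parallel to the slope and the water table at the surface, the effective normal stress on the slip plane uses the buoyant unit weight γ' = γ_sat − γ_w while the driving shear stress uses γ_sat:
FS = [c' + γ' z cos²β tanφ'] / [γ_sat z sinβ cosβ]
(For c' = 0 this reduces to FS = (γ'/γ_sat)·tanφ'/tanβ.)
γ' = 20.8 − 9.81 = 10.99 kN/m³
Numerator = 0.0 + 10.99·3.2·cos²16.3°·tan35.1° = 0.0 + 10.99·3.2·0.9212·0.7028 = 22.769 kPa
Denominator = 20.8·3.2·sin16.3°·cos16.3° = 20.8·3.2·0.2807·0.9598 = 17.930 kPa
FS = 22.769 / 17.930 = 1.270

FS = 1.27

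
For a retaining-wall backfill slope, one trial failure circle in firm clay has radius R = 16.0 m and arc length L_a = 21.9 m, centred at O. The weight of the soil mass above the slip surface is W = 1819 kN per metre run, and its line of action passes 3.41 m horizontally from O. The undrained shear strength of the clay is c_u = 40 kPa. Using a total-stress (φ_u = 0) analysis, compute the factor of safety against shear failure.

FS = 2.26

Taking moments about the centre O, the resisting moment is provided by the undrained shear strength acting along the arc:
M_R = c_u·L_a·R = 40·21.90·16.0 = 14016.0 kN·m/m
M_D = W·d = 1819·3.41 = 6202.8 kN·m/m
FS = M_R / M_D = 14016.0 / 6202.8 = 2.260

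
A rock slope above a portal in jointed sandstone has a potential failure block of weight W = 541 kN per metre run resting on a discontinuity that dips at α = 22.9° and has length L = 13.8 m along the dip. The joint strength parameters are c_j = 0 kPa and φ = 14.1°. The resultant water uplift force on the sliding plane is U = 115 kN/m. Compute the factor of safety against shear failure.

Resolving the block weight along and normal to the plane and applying the Mohr–Coulomb strength on the joint:
N' = W cosα − U = 541·cos22.9° − 115 = 383.4 kN/m
Driving force T = W sinα = 541·sin22.9° = 210.5 kN/m
Resisting force R = c_j·L + N'·tanφ = 0·13.8 + 383.4·tan14.1° = 0.0 + 96.3 = 96.3 kN/m
FS = R / T = 96.3 / 210.5 = 0.457

FS = 0.46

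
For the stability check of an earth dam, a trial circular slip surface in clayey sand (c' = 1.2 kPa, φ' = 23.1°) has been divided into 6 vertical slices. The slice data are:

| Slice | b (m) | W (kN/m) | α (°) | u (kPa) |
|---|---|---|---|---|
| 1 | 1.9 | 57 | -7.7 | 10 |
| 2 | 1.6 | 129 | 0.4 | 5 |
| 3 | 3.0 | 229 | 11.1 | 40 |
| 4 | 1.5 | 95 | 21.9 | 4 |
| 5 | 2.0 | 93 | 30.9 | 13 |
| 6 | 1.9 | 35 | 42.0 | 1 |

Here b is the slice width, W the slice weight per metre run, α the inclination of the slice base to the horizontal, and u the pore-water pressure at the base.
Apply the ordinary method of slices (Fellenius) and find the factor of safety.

Ordinary method of slices: FS = Σ[c'·Δl_i + (W_i cosα_i − u_i·Δl_i)·tanφ'] / Σ W_i sinα_i, with Δl_i = b_i / cosα_i.
Slice 1: Δl = 1.9/cos(-7.7°) = 1.917 m; N'_1 = 57·cos(-7.7°) − 10·1.917 = 37.3; c'Δl = 2.30; W sinα = -7.6
Slice 2: Δl = 1.6/cos0.4° = 1.600 m; N'_2 = 129·cos0.4° − 5·1.600 = 121.0; c'Δl = 1.92; W sinα = 0.9
Slice 3: Δl = 3.0/cos11.1° = 3.057 m; N'_3 = 229·cos11.1° − 40·3.057 = 102.4; c'Δl = 3.67; W sinα = 44.1
Slice 4: Δl = 1.5/cos21.9° = 1.617 m; N'_4 = 95·cos21.9° − 4·1.617 = 81.7; c'Δl = 1.94; W sinα = 35.4
Slice 5: Δl = 2.0/cos30.9° = 2.331 m; N'_5 = 93·cos30.9° − 13·2.331 = 49.5; c'Δl = 2.80; W sinα = 47.8
Slice 6: Δl = 1.9/cos42.0° = 2.557 m; N'_6 = 35·cos42.0° − 1·2.557 = 23.5; c'Δl = 3.07; W sinα = 23.4
Σc'Δl = 15.7 kN/m; ΣN' = 415.4 kN/m; ΣW sinα = 144.0 kN/m
Resisting = 15.7 + 415.4·tan23.1° = 15.7 + 177.2 = 192.9 kN/m
FS = 192.9 / 144.0 = 1.340

FS = 1.34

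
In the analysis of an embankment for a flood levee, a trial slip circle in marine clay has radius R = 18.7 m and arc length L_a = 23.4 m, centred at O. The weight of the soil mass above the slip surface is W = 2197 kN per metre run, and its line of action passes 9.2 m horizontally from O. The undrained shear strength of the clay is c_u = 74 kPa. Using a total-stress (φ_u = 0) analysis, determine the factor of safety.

Taking moments about the centre O, the resisting moment is provided by the undrained shear strength acting along the arc:
M_R = c_u·L_a·R = 74·23.40·18.7 = 32380.9 kN·m/m
M_D = W·d = 2197·9.2 = 20212.4 kN·m/m
FS = M_R / M_D = 32380.9 / 20212.4 = 1.602

FS = 1.60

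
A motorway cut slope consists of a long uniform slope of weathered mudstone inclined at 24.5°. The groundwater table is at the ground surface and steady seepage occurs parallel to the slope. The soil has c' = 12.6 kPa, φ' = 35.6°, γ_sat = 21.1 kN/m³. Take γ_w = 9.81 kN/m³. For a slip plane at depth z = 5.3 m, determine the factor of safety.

FS = 1.14

With seepage parallel to the slope and the water table at the surface, the effective normal stress on the slip plane uses the buoyant unit weight γ' = γ_sat − γ_w while the driving shear stress uses γ_sat:
FS = [c' + γ' z cos²β tanφ'] / [γ_sat z sinβ cosβ]
γ' = 21.1 − 9.81 = 11.29 kN/m³
Numerator = 12.6 + 11.29·5.3·cos²24.5°·tan35.6° = 12.6 + 11.29·5.3·0.8280·0.7159 = 48.072 kPa
Denominator = 21.1·5.3·sin24.5°·cos24.5° = 21.1·5.3·0.4147·0.9100 = 42.200 kPa
FS = 48.072 / 42.200 = 1.139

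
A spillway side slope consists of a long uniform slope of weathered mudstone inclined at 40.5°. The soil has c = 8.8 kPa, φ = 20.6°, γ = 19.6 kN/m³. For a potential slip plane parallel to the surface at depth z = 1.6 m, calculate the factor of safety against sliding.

For an infinite slope with a slip plane parallel to the surface (no pore pressure): FS = [c + γz cos²β tanφ] / [γz sinβ cosβ].
γz = 19.6·1.6 = 31.36 kN/m²
Numerator = 8.8 + 31.36·cos²40.5°·tan20.6° = 8.8 + 31.36·0.5782·0.3759 = 15.616 kPa
Denominator = 31.36·sin40.5°·cos40.5° = 31.36·0.6494·0.7604 = 15.487 kPa
FS = 15.616 / 15.487 = 1.008

FS = 1.01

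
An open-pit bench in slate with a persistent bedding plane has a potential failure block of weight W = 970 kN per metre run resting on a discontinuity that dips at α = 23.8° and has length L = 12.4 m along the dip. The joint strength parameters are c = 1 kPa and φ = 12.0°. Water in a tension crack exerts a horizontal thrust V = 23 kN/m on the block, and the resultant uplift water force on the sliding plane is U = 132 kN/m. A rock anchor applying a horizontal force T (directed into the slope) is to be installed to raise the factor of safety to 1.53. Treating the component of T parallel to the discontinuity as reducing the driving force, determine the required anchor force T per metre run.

T = 310 kN/m

Resolving forces along and normal to the sliding plane, with the horizontal anchor force T adding T·sinα to the effective normal force and T·cosα acting up the plane against the driving force:
FS = [cL + (W cosα − U − V sinα + T sinα) tanφ] / [W sinα + V cosα − T cosα]
Without the anchor: N' = 746.2 kN/m, driving T_d = 412.5 kN/m, resisting R = 1·12.4 + 746.2·tan12.0° = 171.0 kN/m, FS = 0.41.
Setting FS = 1.53 and solving for T:
1.53·(412.5 − T cos23.8°) = 171.0 + T sin23.8°·tan12.0°
T·(sin23.8°·tan12.0° + 1.53·cos23.8°) = 1.53·412.5 − 171.0
T·(0.4035·0.2126 + 1.53·0.9150) = 631.1 − 171.0 = 460.1
T·1.4857 = 460.1
T = 309.7 kN/m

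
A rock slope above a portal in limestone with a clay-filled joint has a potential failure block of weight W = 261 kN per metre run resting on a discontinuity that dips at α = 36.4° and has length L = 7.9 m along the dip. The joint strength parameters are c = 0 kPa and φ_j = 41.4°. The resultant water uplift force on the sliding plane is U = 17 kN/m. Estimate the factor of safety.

FS = 1.10

Resolving the block weight along and normal to the plane and applying the Mohr–Coulomb strength on the joint:
N' = W cosα − U = 261·cos36.4° − 17 = 193.1 kN/m
Driving force T = W sinα = 261·sin36.4° = 154.9 kN/m
Resisting force R = c·L + N'·tanφ_j = 0·7.9 + 193.1·tan41.4° = 0.0 + 170.2 = 170.2 kN/m
FS = R / T = 170.2 / 154.9 = 1.099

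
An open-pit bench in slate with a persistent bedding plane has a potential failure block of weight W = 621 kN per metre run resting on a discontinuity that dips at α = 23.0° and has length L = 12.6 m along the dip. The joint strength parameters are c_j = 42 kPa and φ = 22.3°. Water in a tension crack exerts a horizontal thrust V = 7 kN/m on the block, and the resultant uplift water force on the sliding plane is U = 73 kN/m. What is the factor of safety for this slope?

FS = 2.94

Resolving the block weight along and normal to the plane and applying the Mohr–Coulomb strength on the joint:
N' = W cosα − U − V sinα = 621·cos23.0° − 73 − 7·sin23.0° = 495.9 kN/m
Driving force T = W sinα + V cosα = 621·sin23.0° + 7·cos23.0° = 249.1 kN/m
Resisting force R = c_j·L + N'·tanφ = 42·12.6 + 495.9·tan22.3° = 529.2 + 203.4 = 732.6 kN/m
FS = R / T = 732.6 / 249.1 = 2.941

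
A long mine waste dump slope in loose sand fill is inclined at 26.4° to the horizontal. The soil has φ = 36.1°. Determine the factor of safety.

FS = 1.47

For a dry cohesionless infinite slope the factor of safety is FS = tanφ / tanβ.
FS = tan36.1° / tan26.4° = 0.7292 / 0.4964 = 1.469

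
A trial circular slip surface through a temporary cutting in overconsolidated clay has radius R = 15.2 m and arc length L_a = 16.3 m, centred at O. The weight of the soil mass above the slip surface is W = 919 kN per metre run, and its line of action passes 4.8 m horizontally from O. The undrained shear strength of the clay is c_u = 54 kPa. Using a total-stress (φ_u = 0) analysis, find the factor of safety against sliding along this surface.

Taking moments about the centre O, the resisting moment is provided by the undrained shear strength acting along the arc:
M_R = c_u·L_a·R = 54·16.30·15.2 = 13379.0 kN·m/m
M_D = W·d = 919·4.8 = 4411.2 kN·m/m
FS = M_R / M_D = 13379.0 / 4411.2 = 3.033

FS = 3.03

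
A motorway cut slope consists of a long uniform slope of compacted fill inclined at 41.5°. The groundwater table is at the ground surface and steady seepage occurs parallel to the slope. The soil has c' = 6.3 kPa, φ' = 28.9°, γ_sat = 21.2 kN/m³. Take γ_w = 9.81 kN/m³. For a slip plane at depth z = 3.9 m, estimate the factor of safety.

With seepage parallel to the slope and the water table at the surface, the effective normal stress on the slip plane uses the buoyant unit weight γ' = γ_sat − γ_w while the driving shear stress uses γ_sat:
FS = [c' + γ' z cos²β tanφ'] / [γ_sat z sinβ cosβ]
γ' = 21.2 − 9.81 = 11.39 kN/m³
Numerator = 6.3 + 11.39·3.9·cos²41.5°·tan28.9° = 6.3 + 11.39·3.9·0.5609·0.5520 = 20.055 kPa
Denominator = 21.2·3.9·sin41.5°·cos41.5° = 21.2·3.9·0.6626·0.7490 = 41.032 kPa
FS = 20.055 / 41.032 = 0.489

FS = 0.49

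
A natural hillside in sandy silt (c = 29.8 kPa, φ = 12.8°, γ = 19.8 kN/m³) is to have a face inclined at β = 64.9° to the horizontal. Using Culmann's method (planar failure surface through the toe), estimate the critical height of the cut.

H_c = 13.78 m

Culmann's analysis gives the critical failure plane at α_cr = (β + φ)/2 = (64.9 + 12.8)/2 = 38.9°, and the critical height
H_c = (4c/γ) · sinβ cosφ / [1 − cos(β − φ)]
    = (4·29.8/19.8) · sin64.9°·cos12.8° / [1 − cos(52.1°)]
    = 6.020 · 0.9056·0.9751 / [1 − 0.6143]
    = 6.020 · 0.8831 / 0.3857
    = 13.78 m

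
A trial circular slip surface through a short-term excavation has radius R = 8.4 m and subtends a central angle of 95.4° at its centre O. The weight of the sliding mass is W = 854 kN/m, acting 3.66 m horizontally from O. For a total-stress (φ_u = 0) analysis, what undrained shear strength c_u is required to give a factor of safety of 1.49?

c_u = 39.6 kPa

FS = c_u·L_a·R / (W·d), so c_u = FS·W·d / (L_a·R).
Arc length L_a = R·θ = 8.4·(95.4°·π/180) = 8.4·1.6650 = 13.99 m
c_u = 1.49·854·3.66 / (13.99·8.4) = 4657.2 / 117.49 = 39.64 kPa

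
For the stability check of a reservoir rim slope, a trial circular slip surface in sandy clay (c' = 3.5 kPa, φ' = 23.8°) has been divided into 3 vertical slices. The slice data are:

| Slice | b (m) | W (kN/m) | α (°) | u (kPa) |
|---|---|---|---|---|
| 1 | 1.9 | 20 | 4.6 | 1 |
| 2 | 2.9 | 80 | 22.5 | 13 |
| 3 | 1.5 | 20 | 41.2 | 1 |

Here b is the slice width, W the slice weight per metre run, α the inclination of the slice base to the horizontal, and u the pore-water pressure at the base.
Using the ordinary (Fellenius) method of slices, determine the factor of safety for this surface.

FS = 1.17

Ordinary method of slices: FS = Σ[c'·Δl_i + (W_i cosα_i − u_i·Δl_i)·tanφ'] / Σ W_i sinα_i, with Δl_i = b_i / cosα_i.
Slice 1: Δl = 1.9/cos4.6° = 1.906 m; N'_1 = 20·cos4.6° − 1·1.906 = 18.0; c'Δl = 6.67; W sinα = 1.6
Slice 2: Δl = 2.9/cos22.5° = 3.139 m; N'_2 = 80·cos22.5° − 13·3.139 = 33.1; c'Δl = 10.99; W sinα = 30.6
Slice 3: Δl = 1.5/cos41.2° = 1.994 m; N'_3 = 20·cos41.2° − 1·1.994 = 13.1; c'Δl = 6.98; W sinα = 13.2
Σc'Δl = 24.6 kN/m; ΣN' = 64.2 kN/m; ΣW sinα = 45.4 kN/m
Resisting = 24.6 + 64.2·tan23.8° = 24.6 + 28.3 = 52.9 kN/m
FS = 52.9 / 45.4 = 1.166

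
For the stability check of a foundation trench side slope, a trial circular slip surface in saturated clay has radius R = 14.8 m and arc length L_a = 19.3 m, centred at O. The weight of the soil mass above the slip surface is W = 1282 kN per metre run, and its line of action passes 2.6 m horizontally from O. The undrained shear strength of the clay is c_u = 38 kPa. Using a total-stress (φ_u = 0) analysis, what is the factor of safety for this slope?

Taking moments about the centre O, the resisting moment is provided by the undrained shear strength acting along the arc:
M_R = c_u·L_a·R = 38·19.30·14.8 = 10854.3 kN·m/m
M_D = W·d = 1282·2.6 = 3333.2 kN·m/m
FS = M_R / M_D = 10854.3 / 3333.2 = 3.256

FS = 3.26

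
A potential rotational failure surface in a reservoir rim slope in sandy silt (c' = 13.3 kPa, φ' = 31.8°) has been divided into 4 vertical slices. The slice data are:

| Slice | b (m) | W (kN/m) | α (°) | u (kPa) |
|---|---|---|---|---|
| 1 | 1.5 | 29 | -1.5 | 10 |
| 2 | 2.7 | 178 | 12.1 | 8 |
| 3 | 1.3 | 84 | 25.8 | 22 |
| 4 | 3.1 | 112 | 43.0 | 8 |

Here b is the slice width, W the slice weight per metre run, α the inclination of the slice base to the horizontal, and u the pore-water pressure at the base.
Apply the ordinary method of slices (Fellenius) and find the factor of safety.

FS = 1.95

Ordinary method of slices: FS = Σ[c'·Δl_i + (W_i cosα_i − u_i·Δl_i)·tanφ'] / Σ W_i sinα_i, with Δl_i = b_i / cosα_i.
Slice 1: Δl = 1.5/cos(-1.5°) = 1.501 m; N'_1 = 29·cos(-1.5°) − 10·1.501 = 14.0; c'Δl = 19.96; W sinα = -0.8
Slice 2: Δl = 2.7/cos12.1° = 2.761 m; N'_2 = 178·cos12.1° − 8·2.761 = 152.0; c'Δl = 36.73; W sinα = 37.3
Slice 3: Δl = 1.3/cos25.8° = 1.444 m; N'_3 = 84·cos25.8° − 22·1.444 = 43.9; c'Δl = 19.20; W sinα = 36.6
Slice 4: Δl = 3.1/cos43.0° = 4.239 m; N'_4 = 112·cos43.0° − 8·4.239 = 48.0; c'Δl = 56.37; W sinα = 76.4
Σc'Δl = 132.3 kN/m; ΣN' = 257.8 kN/m; ΣW sinα = 149.5 kN/m
Resisting = 132.3 + 257.8·tan31.8° = 132.3 + 159.8 = 292.1 kN/m
FS = 292.1 / 149.5 = 1.954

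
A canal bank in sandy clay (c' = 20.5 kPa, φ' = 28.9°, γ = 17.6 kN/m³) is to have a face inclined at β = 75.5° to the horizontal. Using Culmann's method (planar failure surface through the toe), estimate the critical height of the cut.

H_c = 12.62 m

Culmann's analysis gives the critical failure plane at α_cr = (β + φ')/2 = (75.5 + 28.9)/2 = 52.2°, and the critical height
H_c = (4c'/γ) · sinβ cosφ' / [1 − cos(β − φ')]
    = (4·20.5/17.6) · sin75.5°·cos28.9° / [1 − cos(46.6°)]
    = 4.659 · 0.9681·0.8755 / [1 − 0.6871]
    = 4.659 · 0.8476 / 0.3129
    = 12.62 m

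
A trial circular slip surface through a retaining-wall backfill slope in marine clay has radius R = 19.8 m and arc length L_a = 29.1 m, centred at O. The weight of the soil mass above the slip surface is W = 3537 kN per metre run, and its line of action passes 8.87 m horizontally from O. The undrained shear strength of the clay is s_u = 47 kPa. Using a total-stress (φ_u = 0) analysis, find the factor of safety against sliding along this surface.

Taking moments about the centre O, the resisting moment is provided by the undrained shear strength acting along the arc:
M_R = s_u·L_a·R = 47·29.10·19.8 = 27080.5 kN·m/m
M_D = W·d = 3537·8.87 = 31373.2 kN·m/m
FS = M_R / M_D = 27080.5 / 31373.2 = 0.863

FS = 0.86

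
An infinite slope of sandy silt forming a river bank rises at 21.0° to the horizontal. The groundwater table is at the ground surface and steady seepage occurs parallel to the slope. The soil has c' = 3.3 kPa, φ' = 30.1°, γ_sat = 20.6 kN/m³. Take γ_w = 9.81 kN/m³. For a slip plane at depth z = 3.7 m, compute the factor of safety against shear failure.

FS = 0.92

With seepage parallel to the slope and the water table at the surface, the effective normal stress on the slip plane uses the buoyant unit weight γ' = γ_sat − γ_w while the driving shear stress uses γ_sat:
FS = [c' + γ' z cos²β tanφ'] / [γ_sat z sinβ cosβ]
γ' = 20.6 − 9.81 = 10.79 kN/m³
Numerator = 3.3 + 10.79·3.7·cos²21.0°·tan30.1° = 3.3 + 10.79·3.7·0.8716·0.5797 = 23.470 kPa
Denominator = 20.6·3.7·sin21.0°·cos21.0° = 20.6·3.7·0.3584·0.9336 = 25.501 kPa
FS = 23.470 / 25.501 = 0.920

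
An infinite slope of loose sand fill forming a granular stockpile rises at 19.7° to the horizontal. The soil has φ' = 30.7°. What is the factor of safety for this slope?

For a dry cohesionless infinite slope the factor of safety is FS = tanφ' / tanβ.
FS = tan30.7° / tan19.7° = 0.5938 / 0.3581 = 1.658

FS = 1.66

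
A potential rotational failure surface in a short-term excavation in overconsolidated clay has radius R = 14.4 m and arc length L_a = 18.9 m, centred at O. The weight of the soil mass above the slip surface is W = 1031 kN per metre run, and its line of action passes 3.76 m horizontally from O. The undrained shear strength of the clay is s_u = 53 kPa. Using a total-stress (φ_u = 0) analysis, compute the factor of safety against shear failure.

Taking moments about the centre O, the resisting moment is provided by the undrained shear strength acting along the arc:
M_R = s_u·L_a·R = 53·18.90·14.4 = 14424.5 kN·m/m
M_D = W·d = 1031·3.76 = 3876.6 kN·m/m
FS = M_R / M_D = 14424.5 / 3876.6 = 3.721

FS = 3.72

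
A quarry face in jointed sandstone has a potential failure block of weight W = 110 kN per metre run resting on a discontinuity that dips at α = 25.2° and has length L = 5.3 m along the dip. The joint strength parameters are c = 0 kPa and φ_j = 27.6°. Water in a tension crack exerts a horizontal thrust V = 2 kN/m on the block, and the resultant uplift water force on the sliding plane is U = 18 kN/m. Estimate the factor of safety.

FS = 0.87

Resolving the block weight along and normal to the plane and applying the Mohr–Coulomb strength on the joint:
N' = W cosα − U − V sinα = 110·cos25.2° − 18 − 2·sin25.2° = 80.7 kN/m
Driving force T = W sinα + V cosα = 110·sin25.2° + 2·cos25.2° = 48.6 kN/m
Resisting force R = c·L + N'·tanφ_j = 0·5.3 + 80.7·tan27.6° = 0.0 + 42.2 = 42.2 kN/m
FS = R / T = 42.2 / 48.6 = 0.867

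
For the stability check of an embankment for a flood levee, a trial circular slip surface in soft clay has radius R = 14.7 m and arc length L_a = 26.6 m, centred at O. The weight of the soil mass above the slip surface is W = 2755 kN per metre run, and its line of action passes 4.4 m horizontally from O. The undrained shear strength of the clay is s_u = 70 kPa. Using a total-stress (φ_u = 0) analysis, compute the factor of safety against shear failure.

FS = 2.26

Taking moments about the centre O, the resisting moment is provided by the undrained shear strength acting along the arc:
M_R = s_u·L_a·R = 70·26.60·14.7 = 27371.4 kN·m/m
M_D = W·d = 2755·4.4 = 12122.0 kN·m/m
FS = M_R / M_D = 27371.4 / 12122.0 = 2.258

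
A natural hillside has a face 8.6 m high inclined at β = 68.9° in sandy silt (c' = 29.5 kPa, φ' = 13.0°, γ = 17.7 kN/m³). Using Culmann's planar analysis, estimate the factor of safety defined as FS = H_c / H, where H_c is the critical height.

H_c = (4c'/γ) · sinβ cosφ' / [1 − cos(β − φ')]
    = (4·29.5/17.7) · sin68.9°·cos13.0° / [1 − cos55.9°]
    = 6.667 · 0.9090 / 0.4394 = 13.79 m
FS = H_c / H = 13.79 / 8.6 = 1.604

FS = 1.60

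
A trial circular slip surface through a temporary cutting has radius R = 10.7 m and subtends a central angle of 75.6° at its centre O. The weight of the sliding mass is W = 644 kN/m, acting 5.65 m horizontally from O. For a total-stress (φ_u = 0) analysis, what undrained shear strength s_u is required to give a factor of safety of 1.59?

s_u = 38.3 kPa

FS = s_u·L_a·R / (W·d), so s_u = FS·W·d / (L_a·R).
Arc length L_a = R·θ = 10.7·(75.6°·π/180) = 10.7·1.3195 = 14.12 m
s_u = 1.59·644·5.65 / (14.12·10.7) = 5785.4 / 151.07 = 38.30 kPa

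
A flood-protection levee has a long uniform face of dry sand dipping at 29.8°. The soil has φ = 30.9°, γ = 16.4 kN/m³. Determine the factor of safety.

For a dry cohesionless infinite slope the factor of safety is FS = tanφ / tanβ.
FS = tan30.9° / tan29.8° = 0.5985 / 0.5727 = 1.045

FS = 1.05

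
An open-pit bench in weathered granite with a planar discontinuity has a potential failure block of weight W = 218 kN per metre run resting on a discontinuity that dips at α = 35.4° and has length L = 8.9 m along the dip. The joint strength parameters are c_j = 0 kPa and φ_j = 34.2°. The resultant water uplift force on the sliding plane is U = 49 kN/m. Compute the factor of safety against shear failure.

Resolving the block weight along and normal to the plane and applying the Mohr–Coulomb strength on the joint:
N' = W cosα − U = 218·cos35.4° − 49 = 128.7 kN/m
Driving force T = W sinα = 218·sin35.4° = 126.3 kN/m
Resisting force R = c_j·L + N'·tanφ_j = 0·8.9 + 128.7·tan34.2° = 0.0 + 87.5 = 87.5 kN/m
FS = R / T = 87.5 / 126.3 = 0.693

FS = 0.69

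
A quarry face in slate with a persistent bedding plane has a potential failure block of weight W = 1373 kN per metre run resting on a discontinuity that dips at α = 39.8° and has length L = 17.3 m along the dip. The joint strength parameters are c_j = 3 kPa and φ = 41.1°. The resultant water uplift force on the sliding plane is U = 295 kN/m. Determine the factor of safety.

FS = 0.81

Resolving the block weight along and normal to the plane and applying the Mohr–Coulomb strength on the joint:
N' = W cosα − U = 1373·cos39.8° − 295 = 759.9 kN/m
Driving force T = W sinα = 1373·sin39.8° = 878.9 kN/m
Resisting force R = c_j·L + N'·tanφ = 3·17.3 + 759.9·tan41.1° = 51.9 + 662.9 = 714.8 kN/m
FS = R / T = 714.8 / 878.9 = 0.813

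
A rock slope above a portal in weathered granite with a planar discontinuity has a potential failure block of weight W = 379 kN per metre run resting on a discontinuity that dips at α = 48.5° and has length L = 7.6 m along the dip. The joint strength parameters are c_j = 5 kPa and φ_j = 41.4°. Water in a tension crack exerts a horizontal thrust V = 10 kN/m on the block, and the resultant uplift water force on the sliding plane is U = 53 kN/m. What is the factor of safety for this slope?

Resolving the block weight along and normal to the plane and applying the Mohr–Coulomb strength on the joint:
N' = W cosα − U − V sinα = 379·cos48.5° − 53 − 10·sin48.5° = 190.6 kN/m
Driving force T = W sinα + V cosα = 379·sin48.5° + 10·cos48.5° = 290.5 kN/m
Resisting force R = c_j·L + N'·tanφ_j = 5·7.6 + 190.6·tan41.4° = 38.0 + 168.1 = 206.1 kN/m
FS = R / T = 206.1 / 290.5 = 0.709

FS = 0.71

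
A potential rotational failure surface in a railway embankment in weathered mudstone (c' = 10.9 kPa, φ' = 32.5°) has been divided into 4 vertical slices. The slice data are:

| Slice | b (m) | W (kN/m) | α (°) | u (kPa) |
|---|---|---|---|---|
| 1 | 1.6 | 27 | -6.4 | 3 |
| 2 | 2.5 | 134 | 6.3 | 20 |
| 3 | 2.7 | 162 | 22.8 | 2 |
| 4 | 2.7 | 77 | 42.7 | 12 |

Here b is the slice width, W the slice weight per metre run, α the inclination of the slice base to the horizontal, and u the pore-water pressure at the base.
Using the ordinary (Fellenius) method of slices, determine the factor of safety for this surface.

FS = 2.23

Ordinary method of slices: FS = Σ[c'·Δl_i + (W_i cosα_i − u_i·Δl_i)·tanφ'] / Σ W_i sinα_i, with Δl_i = b_i / cosα_i.
Slice 1: Δl = 1.6/cos(-6.4°) = 1.610 m; N'_1 = 27·cos(-6.4°) − 3·1.610 = 22.0; c'Δl = 17.55; W sinα = -3.0
Slice 2: Δl = 2.5/cos6.3° = 2.515 m; N'_2 = 134·cos6.3° − 20·2.515 = 82.9; c'Δl = 27.42; W sinα = 14.7
Slice 3: Δl = 2.7/cos22.8° = 2.929 m; N'_3 = 162·cos22.8° − 2·2.929 = 143.5; c'Δl = 31.92; W sinα = 62.8
Slice 4: Δl = 2.7/cos42.7° = 3.674 m; N'_4 = 77·cos42.7° − 12·3.674 = 12.5; c'Δl = 40.05; W sinα = 52.2
Σc'Δl = 116.9 kN/m; ΣN' = 260.9 kN/m; ΣW sinα = 126.7 kN/m
Resisting = 116.9 + 260.9·tan32.5° = 116.9 + 166.2 = 283.1 kN/m
FS = 283.1 / 126.7 = 2.235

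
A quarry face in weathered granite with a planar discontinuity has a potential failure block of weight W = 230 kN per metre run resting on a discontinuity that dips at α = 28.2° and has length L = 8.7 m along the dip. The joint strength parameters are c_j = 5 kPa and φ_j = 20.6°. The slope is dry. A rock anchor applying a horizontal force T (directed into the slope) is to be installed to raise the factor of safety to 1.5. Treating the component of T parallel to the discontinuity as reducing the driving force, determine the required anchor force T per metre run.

T = 29 kN/m

Resolving forces along and normal to the sliding plane, with the horizontal anchor force T adding T·sinα to the effective normal force and T·cosα acting up the plane against the driving force:
FS = [c_jL + (W cosα + T sinα) tanφ_j] / [W sinα − T cosα]
Without the anchor: N' = 202.7 kN/m, driving T_d = 108.7 kN/m, resisting R = 5·8.7 + 202.7·tan20.6° = 119.7 kN/m, FS = 1.10.
Setting FS = 1.5 and solving for T:
1.5·(108.7 − T cos28.2°) = 119.7 + T sin28.2°·tan20.6°
T·(sin28.2°·tan20.6° + 1.5·cos28.2°) = 1.5·108.7 − 119.7
T·(0.4726·0.3759 + 1.5·0.8813) = 163.0 − 119.7 = 43.3
T·1.4996 = 43.3
T = 28.9 kN/m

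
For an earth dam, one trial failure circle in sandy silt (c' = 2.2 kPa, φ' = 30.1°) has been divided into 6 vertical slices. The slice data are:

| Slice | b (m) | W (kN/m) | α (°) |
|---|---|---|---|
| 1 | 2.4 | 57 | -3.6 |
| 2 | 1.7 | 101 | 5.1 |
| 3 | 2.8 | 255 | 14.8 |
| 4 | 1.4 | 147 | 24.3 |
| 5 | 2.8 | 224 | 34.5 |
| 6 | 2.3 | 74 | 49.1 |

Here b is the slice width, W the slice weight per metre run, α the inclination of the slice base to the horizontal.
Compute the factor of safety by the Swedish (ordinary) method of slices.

Ordinary method of slices: FS = Σ[c'·Δl_i + (W_i cosα_i)·tanφ'] / Σ W_i sinα_i, with Δl_i = b_i / cosα_i.
Slice 1: Δl = 2.4/cos(-3.6°) = 2.405 m; N'_1 = 57·cos(-3.6°) = 56.9; c'Δl = 5.29; W sinα = -3.6
Slice 2: Δl = 1.7/cos5.1° = 1.707 m; N'_2 = 101·cos5.1° = 100.6; c'Δl = 3.75; W sinα = 9.0
Slice 3: Δl = 2.8/cos14.8° = 2.896 m; N'_3 = 255·cos14.8° = 246.5; c'Δl = 6.37; W sinα = 65.1
Slice 4: Δl = 1.4/cos24.3° = 1.536 m; N'_4 = 147·cos24.3° = 134.0; c'Δl = 3.38; W sinα = 60.5
Slice 5: Δl = 2.8/cos34.5° = 3.398 m; N'_5 = 224·cos34.5° = 184.6; c'Δl = 7.47; W sinα = 126.9
Slice 6: Δl = 2.3/cos49.1° = 3.513 m; N'_6 = 74·cos49.1° = 48.5; c'Δl = 7.73; W sinα = 55.9
Σc'Δl = 34.0 kN/m; ΣN' = 771.1 kN/m; ΣW sinα = 313.8 kN/m
Resisting = 34.0 + 771.1·tan30.1° = 34.0 + 447.0 = 481.0 kN/m
FS = 481.0 / 313.8 = 1.533

FS = 1.53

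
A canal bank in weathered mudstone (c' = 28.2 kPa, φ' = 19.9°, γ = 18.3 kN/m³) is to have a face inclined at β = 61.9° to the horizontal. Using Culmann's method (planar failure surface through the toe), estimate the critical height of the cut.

Culmann's analysis gives the critical failure plane at α_cr = (β + φ')/2 = (61.9 + 19.9)/2 = 40.9°, and the critical height
H_c = (4c'/γ) · sinβ cosφ' / [1 − cos(β − φ')]
    = (4·28.2/18.3) · sin61.9°·cos19.9° / [1 − cos(42.0°)]
    = 6.164 · 0.8821·0.9403 / [1 − 0.7431]
    = 6.164 · 0.8295 / 0.2569
    = 19.90 m

H_c = 19.90 m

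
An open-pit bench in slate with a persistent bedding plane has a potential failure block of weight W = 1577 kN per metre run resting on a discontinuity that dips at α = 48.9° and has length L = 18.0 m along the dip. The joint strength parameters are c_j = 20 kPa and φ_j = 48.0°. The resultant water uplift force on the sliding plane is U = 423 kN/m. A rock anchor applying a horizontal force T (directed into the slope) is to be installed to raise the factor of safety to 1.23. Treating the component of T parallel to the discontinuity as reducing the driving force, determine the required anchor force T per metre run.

T = 255 kN/m

Resolving forces along and normal to the sliding plane, with the horizontal anchor force T adding T·sinα to the effective normal force and T·cosα acting up the plane against the driving force:
FS = [c_jL + (W cosα − U + T sinα) tanφ_j] / [W sinα − T cosα]
Without the anchor: N' = 613.7 kN/m, driving T_d = 1188.4 kN/m, resisting R = 20·18.0 + 613.7·tan48.0° = 1041.6 kN/m, FS = 0.88.
Setting FS = 1.23 and solving for T:
1.23·(1188.4 − T cos48.9°) = 1041.6 + T sin48.9°·tan48.0°
T·(sin48.9°·tan48.0° + 1.23·cos48.9°) = 1.23·1188.4 − 1041.6
T·(0.7536·1.1106 + 1.23·0.6574) = 1461.7 − 1041.6 = 420.1
T·1.6455 = 420.1
T = 255.3 kN/m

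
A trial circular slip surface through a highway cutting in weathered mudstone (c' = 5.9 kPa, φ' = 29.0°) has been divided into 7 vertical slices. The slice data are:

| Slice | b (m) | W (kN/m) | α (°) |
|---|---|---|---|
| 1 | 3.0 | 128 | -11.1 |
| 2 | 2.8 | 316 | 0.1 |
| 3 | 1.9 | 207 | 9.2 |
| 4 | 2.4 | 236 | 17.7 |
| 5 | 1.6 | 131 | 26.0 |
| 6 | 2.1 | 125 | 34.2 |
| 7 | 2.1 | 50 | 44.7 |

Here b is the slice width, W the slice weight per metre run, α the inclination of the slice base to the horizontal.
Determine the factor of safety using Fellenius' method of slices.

Ordinary method of slices: FS = Σ[c'·Δl_i + (W_i cosα_i)·tanφ'] / Σ W_i sinα_i, with Δl_i = b_i / cosα_i.
Slice 1: Δl = 3.0/cos(-11.1°) = 3.057 m; N'_1 = 128·cos(-11.1°) = 125.6; c'Δl = 18.04; W sinα = -24.6
Slice 2: Δl = 2.8/cos0.1° = 2.800 m; N'_2 = 316·cos0.1° = 316.0; c'Δl = 16.52; W sinα = 0.6
Slice 3: Δl = 1.9/cos9.2° = 1.925 m; N'_3 = 207·cos9.2° = 204.3; c'Δl = 11.36; W sinα = 33.1
Slice 4: Δl = 2.4/cos17.7° = 2.519 m; N'_4 = 236·cos17.7° = 224.8; c'Δl = 14.86; W sinα = 71.8
Slice 5: Δl = 1.6/cos26.0° = 1.780 m; N'_5 = 131·cos26.0° = 117.7; c'Δl = 10.50; W sinα = 57.4
Slice 6: Δl = 2.1/cos34.2° = 2.539 m; N'_6 = 125·cos34.2° = 103.4; c'Δl = 14.98; W sinα = 70.3
Slice 7: Δl = 2.1/cos44.7° = 2.954 m; N'_7 = 50·cos44.7° = 35.5; c'Δl = 17.43; W sinα = 35.2
Σc'Δl = 103.7 kN/m; ΣN' = 1127.4 kN/m; ΣW sinα = 243.6 kN/m
Resisting = 103.7 + 1127.4·tan29.0° = 103.7 + 624.9 = 728.6 kN/m
FS = 728.6 / 243.6 = 2.991

FS = 2.99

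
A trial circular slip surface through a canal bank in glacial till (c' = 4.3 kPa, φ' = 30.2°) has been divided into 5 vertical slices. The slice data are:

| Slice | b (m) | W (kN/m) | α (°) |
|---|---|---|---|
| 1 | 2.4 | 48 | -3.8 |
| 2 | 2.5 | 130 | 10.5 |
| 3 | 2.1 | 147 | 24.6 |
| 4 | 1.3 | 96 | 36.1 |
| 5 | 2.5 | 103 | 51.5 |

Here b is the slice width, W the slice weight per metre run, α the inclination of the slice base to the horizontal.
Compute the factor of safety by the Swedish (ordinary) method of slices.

FS = 1.45

Ordinary method of slices: FS = Σ[c'·Δl_i + (W_i cosα_i)·tanφ'] / Σ W_i sinα_i, with Δl_i = b_i / cosα_i.
Slice 1: Δl = 2.4/cos(-3.8°) = 2.405 m; N'_1 = 48·cos(-3.8°) = 47.9; c'Δl = 10.34; W sinα = -3.2
Slice 2: Δl = 2.5/cos10.5° = 2.543 m; N'_2 = 130·cos10.5° = 127.8; c'Δl = 10.93; W sinα = 23.7
Slice 3: Δl = 2.1/cos24.6° = 2.310 m; N'_3 = 147·cos24.6° = 133.7; c'Δl = 9.93; W sinα = 61.2
Slice 4: Δl = 1.3/cos36.1° = 1.609 m; N'_4 = 96·cos36.1° = 77.6; c'Δl = 6.92; W sinα = 56.6
Slice 5: Δl = 2.5/cos51.5° = 4.016 m; N'_5 = 103·cos51.5° = 64.1; c'Δl = 17.27; W sinα = 80.6
Σc'Δl = 55.4 kN/m; ΣN' = 451.1 kN/m; ΣW sinα = 218.9 kN/m
Resisting = 55.4 + 451.1·tan30.2° = 55.4 + 262.5 = 317.9 kN/m
FS = 317.9 / 218.9 = 1.453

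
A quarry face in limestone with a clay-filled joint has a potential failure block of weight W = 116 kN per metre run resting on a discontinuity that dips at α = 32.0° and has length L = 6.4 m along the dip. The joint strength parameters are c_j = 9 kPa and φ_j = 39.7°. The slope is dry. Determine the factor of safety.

FS = 2.27

Resolving the block weight along and normal to the plane and applying the Mohr–Coulomb strength on the joint:
N' = W cosα = 116·cos32.0° = 98.4 kN/m
Driving force T = W sinα = 116·sin32.0° = 61.5 kN/m
Resisting force R = c_j·L + N'·tanφ_j = 9·6.4 + 98.4·tan39.7° = 57.6 + 81.7 = 139.3 kN/m
FS = R / T = 139.3 / 61.5 = 2.266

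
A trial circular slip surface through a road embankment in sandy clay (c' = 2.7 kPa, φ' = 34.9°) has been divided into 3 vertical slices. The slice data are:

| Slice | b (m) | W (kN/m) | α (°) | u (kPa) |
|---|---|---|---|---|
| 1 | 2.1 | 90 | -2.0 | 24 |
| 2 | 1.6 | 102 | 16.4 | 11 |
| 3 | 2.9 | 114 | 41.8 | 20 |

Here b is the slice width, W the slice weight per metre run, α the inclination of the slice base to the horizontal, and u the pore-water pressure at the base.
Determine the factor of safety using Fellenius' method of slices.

FS = 1.07

Ordinary method of slices: FS = Σ[c'·Δl_i + (W_i cosα_i − u_i·Δl_i)·tanφ'] / Σ W_i sinα_i, with Δl_i = b_i / cosα_i.
Slice 1: Δl = 2.1/cos(-2.0°) = 2.101 m; N'_1 = 90·cos(-2.0°) − 24·2.101 = 39.5; c'Δl = 5.67; W sinα = -3.1
Slice 2: Δl = 1.6/cos16.4° = 1.668 m; N'_2 = 102·cos16.4° − 11·1.668 = 79.5; c'Δl = 4.50; W sinα = 28.8
Slice 3: Δl = 2.9/cos41.8° = 3.890 m; N'_3 = 114·cos41.8° − 20·3.890 = 7.2; c'Δl = 10.50; W sinα = 76.0
Σc'Δl = 20.7 kN/m; ΣN' = 126.2 kN/m; ΣW sinα = 101.6 kN/m
Resisting = 20.7 + 126.2·tan34.9° = 20.7 + 88.0 = 108.7 kN/m
FS = 108.7 / 101.6 = 1.070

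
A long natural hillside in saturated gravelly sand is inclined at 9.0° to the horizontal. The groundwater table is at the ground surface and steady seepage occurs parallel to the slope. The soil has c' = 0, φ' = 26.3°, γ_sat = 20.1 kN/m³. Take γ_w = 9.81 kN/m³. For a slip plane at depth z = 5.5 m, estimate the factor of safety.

With seepage parallel to the slope and the water table at the surface, the effective normal stress on the slip plane uses the buoyant unit weight γ' = γ_sat − γ_w while the driving shear stress uses γ_sat:
FS = [c' + γ' z cos²β tanφ'] / [γ_sat z sinβ cosβ]
(For c' = 0 this reduces to FS = (γ'/γ_sat)·tanφ'/tanβ.)
γ' = 20.1 − 9.81 = 10.29 kN/m³
Numerator = 0.0 + 10.29·5.5·cos²9.0°·tan26.3° = 0.0 + 10.29·5.5·0.9755·0.4942 = 27.286 kPa
Denominator = 20.1·5.5·sin9.0°·cos9.0° = 20.1·5.5·0.1564·0.9877 = 17.081 kPa
FS = 27.286 / 17.081 = 1.597

FS = 1.60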